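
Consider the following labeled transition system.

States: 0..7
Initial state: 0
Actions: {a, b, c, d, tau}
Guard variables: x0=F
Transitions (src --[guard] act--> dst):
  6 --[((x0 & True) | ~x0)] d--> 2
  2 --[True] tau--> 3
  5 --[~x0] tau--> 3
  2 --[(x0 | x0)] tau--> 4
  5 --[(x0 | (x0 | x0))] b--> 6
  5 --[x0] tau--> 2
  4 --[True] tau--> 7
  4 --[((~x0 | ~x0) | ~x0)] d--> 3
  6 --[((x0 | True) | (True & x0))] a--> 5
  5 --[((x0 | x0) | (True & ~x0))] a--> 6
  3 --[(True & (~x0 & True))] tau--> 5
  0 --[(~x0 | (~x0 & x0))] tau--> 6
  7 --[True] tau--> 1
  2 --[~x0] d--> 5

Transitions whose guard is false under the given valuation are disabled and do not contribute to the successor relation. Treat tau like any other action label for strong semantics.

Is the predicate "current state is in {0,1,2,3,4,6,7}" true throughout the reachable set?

Answer: INVARIANT VIOLATED at state 5

Analysis:
Inv-set: {0,1,2,3,4,6,7}
Reachable = {0,2,3,5,6}
  0: ok
  2: ok
  3: ok
  5: ✗ unsafe
  6: ok
witness against invariant: tau·a → 5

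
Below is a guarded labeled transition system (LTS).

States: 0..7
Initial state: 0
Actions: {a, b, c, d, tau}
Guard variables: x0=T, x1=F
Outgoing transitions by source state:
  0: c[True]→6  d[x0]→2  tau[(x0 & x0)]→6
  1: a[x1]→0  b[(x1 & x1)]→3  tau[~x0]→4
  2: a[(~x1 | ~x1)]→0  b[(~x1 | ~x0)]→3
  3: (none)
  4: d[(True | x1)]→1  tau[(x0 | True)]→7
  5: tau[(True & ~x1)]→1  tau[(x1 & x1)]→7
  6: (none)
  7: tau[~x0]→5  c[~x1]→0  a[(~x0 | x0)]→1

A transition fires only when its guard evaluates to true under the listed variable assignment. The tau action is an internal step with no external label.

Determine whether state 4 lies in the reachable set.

Answer: UNREACHABLE

Analysis:
Guard filter leaves 10 enabled edge(s).
depth 0: {0}
depth 1: {2,6}  now seen {0,2,6}
depth 2: {3}  now seen {0,2,3,6}
R = {0,2,3,6}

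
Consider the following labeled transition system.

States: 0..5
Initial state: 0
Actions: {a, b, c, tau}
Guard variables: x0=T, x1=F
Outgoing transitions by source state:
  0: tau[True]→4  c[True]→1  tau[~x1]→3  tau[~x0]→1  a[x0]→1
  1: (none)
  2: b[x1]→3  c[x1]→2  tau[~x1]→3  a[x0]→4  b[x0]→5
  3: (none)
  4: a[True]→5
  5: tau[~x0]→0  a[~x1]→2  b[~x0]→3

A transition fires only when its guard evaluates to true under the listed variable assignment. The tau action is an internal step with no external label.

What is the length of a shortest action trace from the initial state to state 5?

Breadth-first toward 5:
  depth 0: {0}
  depth 1: {1,3,4}
  depth 2: {5}
first hit 5 at d=2 via tau·a

Answer: 2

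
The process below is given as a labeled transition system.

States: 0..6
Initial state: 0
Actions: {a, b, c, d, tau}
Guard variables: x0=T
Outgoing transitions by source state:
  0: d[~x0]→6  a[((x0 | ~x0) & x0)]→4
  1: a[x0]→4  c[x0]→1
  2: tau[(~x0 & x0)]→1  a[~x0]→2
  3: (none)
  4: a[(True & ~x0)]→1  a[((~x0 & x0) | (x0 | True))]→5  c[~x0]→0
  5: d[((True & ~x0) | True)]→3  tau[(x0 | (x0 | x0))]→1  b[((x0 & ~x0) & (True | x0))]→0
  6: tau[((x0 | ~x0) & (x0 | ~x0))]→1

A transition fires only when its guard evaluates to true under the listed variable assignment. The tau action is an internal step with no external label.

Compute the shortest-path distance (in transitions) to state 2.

Breadth-first toward 2:
  L0 = {0}
  L1 = {4}
  L2 = {5}
  L3 = {1,3}
2 never appears.

Answer: UNREACHABLE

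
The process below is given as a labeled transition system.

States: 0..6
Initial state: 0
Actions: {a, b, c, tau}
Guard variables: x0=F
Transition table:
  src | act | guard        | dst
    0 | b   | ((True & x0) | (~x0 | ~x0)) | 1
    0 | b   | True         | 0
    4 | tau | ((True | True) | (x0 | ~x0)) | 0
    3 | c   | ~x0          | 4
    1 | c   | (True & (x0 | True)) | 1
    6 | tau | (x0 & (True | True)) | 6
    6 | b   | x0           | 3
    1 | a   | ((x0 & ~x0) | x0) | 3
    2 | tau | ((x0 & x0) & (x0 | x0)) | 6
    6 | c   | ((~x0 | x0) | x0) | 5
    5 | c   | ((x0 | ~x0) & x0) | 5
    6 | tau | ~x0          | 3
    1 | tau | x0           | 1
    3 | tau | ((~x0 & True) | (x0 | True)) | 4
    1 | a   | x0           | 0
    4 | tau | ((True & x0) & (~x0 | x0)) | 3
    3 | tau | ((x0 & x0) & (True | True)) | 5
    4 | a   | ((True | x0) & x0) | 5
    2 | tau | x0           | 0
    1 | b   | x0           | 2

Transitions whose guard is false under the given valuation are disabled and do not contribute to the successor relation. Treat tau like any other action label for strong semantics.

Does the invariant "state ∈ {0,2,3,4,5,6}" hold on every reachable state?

Allowed set {0,2,3,4,5,6}
Reachable = {0,1}
  0: safe
  1: ✗ unsafe
witness against invariant: b → 1

Answer: INVARIANT VIOLATED at state 1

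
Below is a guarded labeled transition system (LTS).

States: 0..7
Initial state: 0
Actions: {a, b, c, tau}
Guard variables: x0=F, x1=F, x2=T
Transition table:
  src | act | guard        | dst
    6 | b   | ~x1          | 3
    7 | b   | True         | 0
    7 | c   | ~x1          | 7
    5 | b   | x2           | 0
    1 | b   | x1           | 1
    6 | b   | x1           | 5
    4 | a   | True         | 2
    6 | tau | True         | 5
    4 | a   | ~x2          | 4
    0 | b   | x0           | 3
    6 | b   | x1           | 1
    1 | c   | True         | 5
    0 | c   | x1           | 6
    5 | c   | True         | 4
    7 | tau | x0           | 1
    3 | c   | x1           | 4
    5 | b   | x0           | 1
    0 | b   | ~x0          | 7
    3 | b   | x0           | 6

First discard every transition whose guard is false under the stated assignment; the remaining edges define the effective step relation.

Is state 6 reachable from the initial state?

Guard filter leaves 9 enabled edge(s).
L0 = {0}
L1 = {7}  now seen {0,7}
Reachable = {0,7}

Answer: UNREACHABLE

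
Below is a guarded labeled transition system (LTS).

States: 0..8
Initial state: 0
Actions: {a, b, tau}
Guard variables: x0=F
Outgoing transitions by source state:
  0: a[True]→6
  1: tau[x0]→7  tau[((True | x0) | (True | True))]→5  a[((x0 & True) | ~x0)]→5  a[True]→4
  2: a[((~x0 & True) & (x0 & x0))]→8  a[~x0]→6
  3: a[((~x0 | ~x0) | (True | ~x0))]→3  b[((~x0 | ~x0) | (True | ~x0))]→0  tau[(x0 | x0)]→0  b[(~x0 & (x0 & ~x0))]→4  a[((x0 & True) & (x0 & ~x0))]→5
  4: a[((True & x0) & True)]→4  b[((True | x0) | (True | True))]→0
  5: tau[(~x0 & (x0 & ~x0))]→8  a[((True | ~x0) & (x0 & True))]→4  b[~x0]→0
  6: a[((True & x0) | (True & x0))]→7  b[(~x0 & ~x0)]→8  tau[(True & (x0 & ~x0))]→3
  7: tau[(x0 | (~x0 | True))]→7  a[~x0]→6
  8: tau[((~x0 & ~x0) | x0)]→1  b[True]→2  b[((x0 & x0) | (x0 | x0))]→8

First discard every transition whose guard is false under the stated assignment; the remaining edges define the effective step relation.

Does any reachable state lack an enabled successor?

Reach set: {0,1,2,4,5,6,8}
  0: a→6  [deg 1]
  1: a→4  a→5  tau→5  [deg 3]
  2: a→6  [deg 1]
  4: b→0  [deg 1]
  5: b→0  [deg 1]
  6: b→8  [deg 1]
  8: b→2  tau→1  [deg 2]

Answer: DEADLOCK-FREE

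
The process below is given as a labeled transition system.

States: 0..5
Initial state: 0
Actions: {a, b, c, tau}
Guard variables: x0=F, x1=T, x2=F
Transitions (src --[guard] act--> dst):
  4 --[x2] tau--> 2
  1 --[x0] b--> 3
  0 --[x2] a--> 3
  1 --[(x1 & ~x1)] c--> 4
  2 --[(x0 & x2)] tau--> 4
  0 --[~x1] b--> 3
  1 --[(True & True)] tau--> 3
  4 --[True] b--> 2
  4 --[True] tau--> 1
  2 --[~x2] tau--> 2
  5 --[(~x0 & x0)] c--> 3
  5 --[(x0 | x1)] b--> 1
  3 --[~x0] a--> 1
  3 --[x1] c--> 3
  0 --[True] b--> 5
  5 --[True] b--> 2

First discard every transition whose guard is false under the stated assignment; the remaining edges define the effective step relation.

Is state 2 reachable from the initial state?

Answer: REACHABLE

Analysis:
9 transition(s) survive guard evaluation.
L0 = {0}
L1 = {5}  cumulative {0,5}
L2 = {1,2}  cumulative {0,1,2,5}
L3 = {3}  cumulative {0,1,2,3,5}
R = {0,1,2,3,5}
witness 2: b·b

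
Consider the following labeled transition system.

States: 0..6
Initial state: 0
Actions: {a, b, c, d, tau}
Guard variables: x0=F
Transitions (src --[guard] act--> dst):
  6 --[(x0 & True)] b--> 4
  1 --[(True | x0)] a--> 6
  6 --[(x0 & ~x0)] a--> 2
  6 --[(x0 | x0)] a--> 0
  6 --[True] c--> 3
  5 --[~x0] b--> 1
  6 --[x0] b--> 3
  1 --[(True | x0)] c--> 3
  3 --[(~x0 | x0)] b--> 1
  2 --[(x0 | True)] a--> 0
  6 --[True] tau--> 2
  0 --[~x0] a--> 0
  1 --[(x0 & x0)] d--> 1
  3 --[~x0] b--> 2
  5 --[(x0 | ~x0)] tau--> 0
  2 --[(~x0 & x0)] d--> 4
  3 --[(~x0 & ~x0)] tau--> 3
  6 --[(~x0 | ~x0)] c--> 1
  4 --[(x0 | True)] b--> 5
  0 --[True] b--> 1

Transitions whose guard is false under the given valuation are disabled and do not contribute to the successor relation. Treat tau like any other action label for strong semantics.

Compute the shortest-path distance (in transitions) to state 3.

Answer: 2

Trace:
Breadth-first toward 3:
  depth 0: {0}
  depth 1: {1}
  depth 2: {3,6}
3 enters at depth 2; path b·c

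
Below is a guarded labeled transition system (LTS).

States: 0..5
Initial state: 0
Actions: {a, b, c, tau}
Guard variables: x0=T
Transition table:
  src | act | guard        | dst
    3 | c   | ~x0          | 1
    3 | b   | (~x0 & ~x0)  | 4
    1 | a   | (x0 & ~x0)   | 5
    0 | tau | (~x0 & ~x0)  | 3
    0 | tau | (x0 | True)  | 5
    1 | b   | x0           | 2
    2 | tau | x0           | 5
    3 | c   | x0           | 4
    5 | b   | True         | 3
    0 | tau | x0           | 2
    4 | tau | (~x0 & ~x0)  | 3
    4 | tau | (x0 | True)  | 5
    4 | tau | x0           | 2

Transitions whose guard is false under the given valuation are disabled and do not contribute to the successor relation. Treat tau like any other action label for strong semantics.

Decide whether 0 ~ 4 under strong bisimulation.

Answer: BISIMILAR

Trace:
Bisimulation quotient by refinement:
  P[0] = {{0,1,2,3,4,5}}
  P[1] = {{0,2,4},{1,5},{3}}
  P[2] = {{0,4},{1},{2},{3},{5}}
5 equivalence class(es) (converged in 3)
[0]={0,4}  [4]={0,4}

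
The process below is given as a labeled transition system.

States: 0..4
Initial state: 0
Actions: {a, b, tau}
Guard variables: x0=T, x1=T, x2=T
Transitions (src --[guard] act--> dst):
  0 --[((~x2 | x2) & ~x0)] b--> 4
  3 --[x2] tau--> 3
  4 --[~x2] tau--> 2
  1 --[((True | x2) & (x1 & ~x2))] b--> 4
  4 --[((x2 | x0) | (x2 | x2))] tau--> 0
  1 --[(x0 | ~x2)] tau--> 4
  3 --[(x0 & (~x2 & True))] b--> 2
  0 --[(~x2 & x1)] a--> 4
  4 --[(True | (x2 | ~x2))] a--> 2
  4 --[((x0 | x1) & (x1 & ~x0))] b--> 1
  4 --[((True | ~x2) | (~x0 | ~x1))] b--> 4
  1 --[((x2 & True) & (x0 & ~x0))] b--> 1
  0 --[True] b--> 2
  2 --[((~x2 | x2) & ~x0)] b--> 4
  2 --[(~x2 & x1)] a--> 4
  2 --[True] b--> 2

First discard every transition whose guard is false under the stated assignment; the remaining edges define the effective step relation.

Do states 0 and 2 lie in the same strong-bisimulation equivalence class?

Answer: BISIMILAR

Analysis:
Compute ~ classes (split until stable):
  round 0: {{0,1,2,3,4}}
  round 1: {{0,2},{1,3},{4}}
  round 2: {{0,2},{1},{3},{4}}
4 equivalence class(es) (converged in 3)
class of 0: {0,2}; class of 2: {0,2}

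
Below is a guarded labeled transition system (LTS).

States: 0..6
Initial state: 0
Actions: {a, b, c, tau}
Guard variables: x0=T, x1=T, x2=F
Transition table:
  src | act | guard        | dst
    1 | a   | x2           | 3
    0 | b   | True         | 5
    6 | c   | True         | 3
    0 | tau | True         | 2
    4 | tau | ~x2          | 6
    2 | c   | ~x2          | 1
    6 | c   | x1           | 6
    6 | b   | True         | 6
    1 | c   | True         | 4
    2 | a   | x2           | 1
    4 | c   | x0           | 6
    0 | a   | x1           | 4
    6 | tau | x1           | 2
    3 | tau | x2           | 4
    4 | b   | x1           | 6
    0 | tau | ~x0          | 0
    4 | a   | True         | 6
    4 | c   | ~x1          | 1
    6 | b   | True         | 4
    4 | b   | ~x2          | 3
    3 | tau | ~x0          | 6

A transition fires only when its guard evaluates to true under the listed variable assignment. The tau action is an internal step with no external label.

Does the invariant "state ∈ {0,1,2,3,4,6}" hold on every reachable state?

Answer: INVARIANT VIOLATED at state 5

Analysis:
Inv-set: {0,1,2,3,4,6}
Reach set: {0,1,2,3,4,5,6}
  0: ok
  1: ok
  2: ok
  3: ok
  4: ok
  5: ✗ unsafe
  6: ok
reach 5 via b — violates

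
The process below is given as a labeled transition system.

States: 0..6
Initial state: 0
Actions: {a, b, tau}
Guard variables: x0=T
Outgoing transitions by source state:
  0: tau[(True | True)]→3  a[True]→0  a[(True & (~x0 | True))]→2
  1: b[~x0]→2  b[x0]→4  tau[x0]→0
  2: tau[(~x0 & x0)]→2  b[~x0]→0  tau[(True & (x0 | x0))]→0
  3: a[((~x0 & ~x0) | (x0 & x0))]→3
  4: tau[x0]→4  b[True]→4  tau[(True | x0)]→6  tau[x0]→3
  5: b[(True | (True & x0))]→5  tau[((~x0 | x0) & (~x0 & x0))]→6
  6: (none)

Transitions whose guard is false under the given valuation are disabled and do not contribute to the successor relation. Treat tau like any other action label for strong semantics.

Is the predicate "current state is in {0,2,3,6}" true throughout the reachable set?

Allowed set {0,2,3,6}
Reach set: {0,2,3}
  0: ok
  2: ok
  3: ok

Answer: INVARIANT HOLDS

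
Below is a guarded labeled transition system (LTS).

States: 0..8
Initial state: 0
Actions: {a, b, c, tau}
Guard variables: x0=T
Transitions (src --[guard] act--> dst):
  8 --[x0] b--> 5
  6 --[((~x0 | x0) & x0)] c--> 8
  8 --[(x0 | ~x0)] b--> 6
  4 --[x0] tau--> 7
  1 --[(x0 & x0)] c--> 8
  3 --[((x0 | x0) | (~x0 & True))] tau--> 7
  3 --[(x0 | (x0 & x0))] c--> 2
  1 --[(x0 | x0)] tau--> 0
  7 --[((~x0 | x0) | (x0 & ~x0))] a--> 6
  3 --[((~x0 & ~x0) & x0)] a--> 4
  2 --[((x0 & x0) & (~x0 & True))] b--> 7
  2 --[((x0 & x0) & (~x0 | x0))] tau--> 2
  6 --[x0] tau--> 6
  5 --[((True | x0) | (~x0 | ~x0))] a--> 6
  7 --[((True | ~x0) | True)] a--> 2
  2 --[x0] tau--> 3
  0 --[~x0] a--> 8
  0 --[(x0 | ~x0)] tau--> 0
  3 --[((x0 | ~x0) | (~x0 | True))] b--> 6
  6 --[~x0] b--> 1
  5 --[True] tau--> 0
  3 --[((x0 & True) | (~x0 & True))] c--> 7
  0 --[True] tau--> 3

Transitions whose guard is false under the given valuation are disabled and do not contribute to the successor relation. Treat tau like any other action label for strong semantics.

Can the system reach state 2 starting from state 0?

After dropping false guards: 19 live edges.
Layer 0: {0}
Layer 1: {3}  cumulative {0,3}
Layer 2: {2,6,7}  cumulative {0,2,3,6,7}
Layer 3: {8}  cumulative {0,2,3,6,7,8}
Layer 4: {5}  cumulative {0,2,3,5,6,7,8}
R = {0,2,3,5,6,7,8}
trace reaching 2: tau·c

Answer: REACHABLE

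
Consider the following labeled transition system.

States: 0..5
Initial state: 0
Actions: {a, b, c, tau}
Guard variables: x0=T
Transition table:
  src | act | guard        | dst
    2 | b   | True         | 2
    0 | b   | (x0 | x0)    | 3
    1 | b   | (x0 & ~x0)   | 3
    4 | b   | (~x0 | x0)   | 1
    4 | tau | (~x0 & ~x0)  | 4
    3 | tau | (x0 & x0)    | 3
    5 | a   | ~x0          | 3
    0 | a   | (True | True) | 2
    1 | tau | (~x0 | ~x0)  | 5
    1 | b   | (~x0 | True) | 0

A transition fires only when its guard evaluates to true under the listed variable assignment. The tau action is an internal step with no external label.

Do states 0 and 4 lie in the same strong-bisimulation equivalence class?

Refine partition for ~:
  P[0] = {{0,1,2,3,4,5}}
  P[1] = {{0},{1,2,4},{3},{5}}
  P[2] = {{0},{1},{2,4},{3},{5}}
  P[3] = {{0},{1},{2},{3},{4},{5}}
stable after 4 split(s): 6 block(s)
class of 0: {0}; class of 4: {4}

Answer: NOT BISIMILAR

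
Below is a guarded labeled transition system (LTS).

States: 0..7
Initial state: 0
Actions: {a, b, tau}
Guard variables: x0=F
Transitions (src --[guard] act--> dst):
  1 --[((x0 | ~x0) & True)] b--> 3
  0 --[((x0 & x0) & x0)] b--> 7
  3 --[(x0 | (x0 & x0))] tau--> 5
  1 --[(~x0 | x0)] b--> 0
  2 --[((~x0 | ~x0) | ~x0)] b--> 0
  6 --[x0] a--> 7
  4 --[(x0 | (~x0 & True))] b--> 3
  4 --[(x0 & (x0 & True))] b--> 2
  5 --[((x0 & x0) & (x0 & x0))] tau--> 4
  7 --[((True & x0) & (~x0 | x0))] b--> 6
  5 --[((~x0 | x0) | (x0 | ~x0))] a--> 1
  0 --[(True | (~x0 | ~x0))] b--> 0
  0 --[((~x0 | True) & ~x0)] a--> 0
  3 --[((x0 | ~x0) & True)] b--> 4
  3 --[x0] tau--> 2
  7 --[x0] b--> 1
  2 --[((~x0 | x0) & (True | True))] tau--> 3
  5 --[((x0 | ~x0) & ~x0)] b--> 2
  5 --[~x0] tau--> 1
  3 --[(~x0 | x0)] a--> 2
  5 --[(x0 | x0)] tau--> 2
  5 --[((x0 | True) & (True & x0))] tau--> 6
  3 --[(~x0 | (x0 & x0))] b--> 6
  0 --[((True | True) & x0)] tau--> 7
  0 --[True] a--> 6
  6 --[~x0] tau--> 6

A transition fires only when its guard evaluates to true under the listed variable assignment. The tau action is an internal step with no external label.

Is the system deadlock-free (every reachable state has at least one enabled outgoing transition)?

R = {0,6}
  0: a→0  a→6  b→0  [3 out]
  6: tau→6  [1 out]

Answer: DEADLOCK-FREE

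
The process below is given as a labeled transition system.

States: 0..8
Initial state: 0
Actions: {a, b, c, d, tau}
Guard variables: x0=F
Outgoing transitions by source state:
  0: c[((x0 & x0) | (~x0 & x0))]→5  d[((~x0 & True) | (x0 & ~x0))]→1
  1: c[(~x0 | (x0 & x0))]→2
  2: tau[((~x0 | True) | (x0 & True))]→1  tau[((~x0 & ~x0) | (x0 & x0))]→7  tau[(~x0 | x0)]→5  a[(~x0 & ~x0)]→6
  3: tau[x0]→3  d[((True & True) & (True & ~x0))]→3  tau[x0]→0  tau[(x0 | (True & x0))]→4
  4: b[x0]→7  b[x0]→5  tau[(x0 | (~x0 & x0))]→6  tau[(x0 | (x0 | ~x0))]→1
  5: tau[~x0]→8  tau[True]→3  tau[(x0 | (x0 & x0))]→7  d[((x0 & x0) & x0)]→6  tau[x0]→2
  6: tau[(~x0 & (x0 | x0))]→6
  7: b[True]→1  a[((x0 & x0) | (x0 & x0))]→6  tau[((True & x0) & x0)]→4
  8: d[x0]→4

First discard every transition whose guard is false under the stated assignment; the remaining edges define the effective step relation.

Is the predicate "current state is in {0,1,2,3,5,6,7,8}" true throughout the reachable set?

Answer: INVARIANT HOLDS

Working:
Allowed set {0,1,2,3,5,6,7,8}
R = {0,1,2,3,5,6,7,8}
  0: ✓
  1: ✓
  2: ✓
  3: ✓
  5: ✓
  6: ✓
  7: ✓
  8: ✓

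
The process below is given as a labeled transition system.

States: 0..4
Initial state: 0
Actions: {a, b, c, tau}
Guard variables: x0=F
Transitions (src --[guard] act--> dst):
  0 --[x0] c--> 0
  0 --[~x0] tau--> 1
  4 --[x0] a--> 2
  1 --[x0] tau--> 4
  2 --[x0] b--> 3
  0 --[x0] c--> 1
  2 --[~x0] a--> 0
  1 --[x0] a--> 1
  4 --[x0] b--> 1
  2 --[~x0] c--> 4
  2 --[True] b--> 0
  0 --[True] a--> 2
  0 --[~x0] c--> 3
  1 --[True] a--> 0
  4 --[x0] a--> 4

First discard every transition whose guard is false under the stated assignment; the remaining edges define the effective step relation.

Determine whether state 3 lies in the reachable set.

Answer: REACHABLE

Analysis:
7 transition(s) survive guard evaluation.
depth 0: {0}
depth 1: {1,2,3}  cumulative {0,1,2,3}
depth 2: {4}  cumulative {0,1,2,3,4}
R = {0,1,2,3,4}
trace reaching 3: c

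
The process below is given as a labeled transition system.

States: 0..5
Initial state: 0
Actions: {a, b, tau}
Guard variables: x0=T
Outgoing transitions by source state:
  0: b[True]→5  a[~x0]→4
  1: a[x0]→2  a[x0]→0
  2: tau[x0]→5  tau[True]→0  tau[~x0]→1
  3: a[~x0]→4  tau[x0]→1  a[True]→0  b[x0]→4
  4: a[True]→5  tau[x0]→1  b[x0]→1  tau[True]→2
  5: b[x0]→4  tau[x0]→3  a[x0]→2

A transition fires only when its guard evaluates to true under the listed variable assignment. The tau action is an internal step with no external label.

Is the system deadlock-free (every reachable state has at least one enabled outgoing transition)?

Answer: DEADLOCK-FREE

Trace:
R = {0,1,2,3,4,5}
  0: b→5  [1 out]
  1: a→0  a→2  [2 out]
  2: tau→0  tau→5  [2 out]
  3: a→0  b→4  tau→1  [3 out]
  4: a→5  b→1  tau→1  tau→2  [4 out]
  5: a→2  b→4  tau→3  [3 out]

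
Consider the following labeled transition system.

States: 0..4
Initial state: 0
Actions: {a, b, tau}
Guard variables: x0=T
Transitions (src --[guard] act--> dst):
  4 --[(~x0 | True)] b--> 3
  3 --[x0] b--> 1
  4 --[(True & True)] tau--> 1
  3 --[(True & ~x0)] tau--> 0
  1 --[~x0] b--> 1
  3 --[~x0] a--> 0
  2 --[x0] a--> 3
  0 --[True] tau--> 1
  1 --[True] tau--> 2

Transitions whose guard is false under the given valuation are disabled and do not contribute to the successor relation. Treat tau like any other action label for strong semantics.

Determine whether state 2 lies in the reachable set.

6 transition(s) survive guard evaluation.
Layer 0: {0}
Layer 1: {1}  total {0,1}
Layer 2: {2}  total {0,1,2}
Layer 3: {3}  total {0,1,2,3}
Reachable = {0,1,2,3}
witness 2: tau·tau

Answer: REACHABLE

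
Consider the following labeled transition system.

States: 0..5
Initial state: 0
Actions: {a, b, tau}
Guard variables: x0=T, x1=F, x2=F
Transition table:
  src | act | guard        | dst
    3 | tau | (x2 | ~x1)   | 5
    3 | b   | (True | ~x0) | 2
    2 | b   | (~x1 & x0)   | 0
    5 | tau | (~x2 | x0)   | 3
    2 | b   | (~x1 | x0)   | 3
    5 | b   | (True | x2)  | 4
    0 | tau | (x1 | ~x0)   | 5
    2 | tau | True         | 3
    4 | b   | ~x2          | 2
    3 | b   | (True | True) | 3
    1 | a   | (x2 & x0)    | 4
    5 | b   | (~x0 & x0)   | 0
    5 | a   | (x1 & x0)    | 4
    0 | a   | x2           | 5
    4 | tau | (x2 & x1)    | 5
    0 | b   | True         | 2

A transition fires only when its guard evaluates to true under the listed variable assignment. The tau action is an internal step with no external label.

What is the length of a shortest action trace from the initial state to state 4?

Answer: 4

Trace:
BFS to 4:
  L0 = {0}
  L1 = {2}
  L2 = {3}
  L3 = {5}
  L4 = {4}
first hit 4 at d=4 via b·b·tau·b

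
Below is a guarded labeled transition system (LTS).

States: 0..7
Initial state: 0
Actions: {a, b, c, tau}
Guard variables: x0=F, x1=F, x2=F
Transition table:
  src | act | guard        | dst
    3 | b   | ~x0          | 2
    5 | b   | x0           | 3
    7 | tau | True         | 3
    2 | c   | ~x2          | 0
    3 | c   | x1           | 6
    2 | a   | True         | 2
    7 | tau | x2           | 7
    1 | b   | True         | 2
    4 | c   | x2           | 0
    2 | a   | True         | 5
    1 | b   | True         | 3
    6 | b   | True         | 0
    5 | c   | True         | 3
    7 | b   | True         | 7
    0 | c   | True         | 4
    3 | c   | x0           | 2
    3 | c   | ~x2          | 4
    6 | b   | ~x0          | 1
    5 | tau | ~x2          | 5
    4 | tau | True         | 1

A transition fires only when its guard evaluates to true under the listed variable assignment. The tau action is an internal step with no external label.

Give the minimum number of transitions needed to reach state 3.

Layered search for 3:
  depth 0: {0}
  depth 1: {4}
  depth 2: {1}
  depth 3: {2,3}
first hit 3 at d=3 via c·tau·b

Answer: 3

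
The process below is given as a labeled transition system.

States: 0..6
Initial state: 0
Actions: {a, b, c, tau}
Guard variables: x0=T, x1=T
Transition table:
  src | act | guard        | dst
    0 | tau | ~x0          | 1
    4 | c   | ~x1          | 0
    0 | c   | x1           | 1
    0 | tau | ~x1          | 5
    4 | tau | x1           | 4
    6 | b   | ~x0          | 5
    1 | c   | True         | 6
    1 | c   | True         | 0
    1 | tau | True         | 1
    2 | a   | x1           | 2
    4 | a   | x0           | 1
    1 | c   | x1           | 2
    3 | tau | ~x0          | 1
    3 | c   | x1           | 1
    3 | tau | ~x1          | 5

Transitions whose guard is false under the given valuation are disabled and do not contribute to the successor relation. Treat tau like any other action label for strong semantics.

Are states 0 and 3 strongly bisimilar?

Refine partition for ~:
  round 0: {{0,1,2,3,4,5,6}}
  round 1: {{0,3},{1},{2},{4},{5,6}}
5 equivalence class(es) (converged in 2)
[0]={0,3}  [3]={0,3}

Answer: BISIMILAR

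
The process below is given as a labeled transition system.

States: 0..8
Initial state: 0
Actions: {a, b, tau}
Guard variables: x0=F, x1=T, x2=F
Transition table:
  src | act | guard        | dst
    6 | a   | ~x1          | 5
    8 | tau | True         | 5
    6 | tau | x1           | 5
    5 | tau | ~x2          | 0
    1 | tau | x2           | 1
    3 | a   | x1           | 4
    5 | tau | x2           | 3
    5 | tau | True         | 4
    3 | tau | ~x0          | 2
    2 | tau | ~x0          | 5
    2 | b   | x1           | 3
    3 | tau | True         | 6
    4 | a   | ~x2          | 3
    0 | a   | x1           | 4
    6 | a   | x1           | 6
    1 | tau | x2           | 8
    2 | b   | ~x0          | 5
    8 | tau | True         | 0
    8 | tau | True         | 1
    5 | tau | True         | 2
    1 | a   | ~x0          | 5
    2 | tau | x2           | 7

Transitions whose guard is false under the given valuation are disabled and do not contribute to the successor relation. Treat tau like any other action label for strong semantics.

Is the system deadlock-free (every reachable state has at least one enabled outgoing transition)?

Answer: DEADLOCK-FREE

Trace:
Reachable = {0,2,3,4,5,6}
  0: a→4  [deg 1]
  2: b→3  b→5  tau→5  [deg 3]
  3: a→4  tau→2  tau→6  [deg 3]
  4: a→3  [deg 1]
  5: tau→0  tau→2  tau→4  [deg 3]
  6: a→6  tau→5  [deg 2]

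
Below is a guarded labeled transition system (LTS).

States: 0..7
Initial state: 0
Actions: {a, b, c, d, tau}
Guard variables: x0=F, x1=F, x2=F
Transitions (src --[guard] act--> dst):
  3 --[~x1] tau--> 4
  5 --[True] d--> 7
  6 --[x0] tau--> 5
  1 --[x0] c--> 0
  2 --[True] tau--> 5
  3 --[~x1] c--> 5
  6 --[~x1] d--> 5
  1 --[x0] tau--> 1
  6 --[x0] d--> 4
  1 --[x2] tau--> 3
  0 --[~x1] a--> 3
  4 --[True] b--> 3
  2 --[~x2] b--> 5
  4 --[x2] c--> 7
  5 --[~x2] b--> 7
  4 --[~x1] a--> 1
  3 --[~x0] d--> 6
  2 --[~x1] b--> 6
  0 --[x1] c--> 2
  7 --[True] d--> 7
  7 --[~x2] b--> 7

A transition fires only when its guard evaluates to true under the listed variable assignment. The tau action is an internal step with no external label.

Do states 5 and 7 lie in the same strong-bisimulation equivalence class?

Refine partition for ~:
  π0 = {{0,1,2,3,4,5,6,7}}
  π1 = {{0},{1},{2},{3},{4},{5,7},{6}}
stable after 2 split(s): 7 block(s)
[5]={5,7}  [7]={5,7}

Answer: BISIMILAR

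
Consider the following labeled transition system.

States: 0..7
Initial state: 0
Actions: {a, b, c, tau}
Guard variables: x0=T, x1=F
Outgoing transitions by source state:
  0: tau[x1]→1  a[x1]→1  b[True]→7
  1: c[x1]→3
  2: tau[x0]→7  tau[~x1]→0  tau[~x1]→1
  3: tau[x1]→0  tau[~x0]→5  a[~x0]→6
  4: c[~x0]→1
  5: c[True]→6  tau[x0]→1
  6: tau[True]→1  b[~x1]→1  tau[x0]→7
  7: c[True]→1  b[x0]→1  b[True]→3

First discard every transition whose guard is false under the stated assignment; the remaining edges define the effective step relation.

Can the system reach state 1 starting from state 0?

Answer: REACHABLE

Analysis:
12 transition(s) survive guard evaluation.
L0 = {0}
L1 = {7}  now seen {0,7}
L2 = {1,3}  now seen {0,1,3,7}
Reach set: {0,1,3,7}
witness 1: b·c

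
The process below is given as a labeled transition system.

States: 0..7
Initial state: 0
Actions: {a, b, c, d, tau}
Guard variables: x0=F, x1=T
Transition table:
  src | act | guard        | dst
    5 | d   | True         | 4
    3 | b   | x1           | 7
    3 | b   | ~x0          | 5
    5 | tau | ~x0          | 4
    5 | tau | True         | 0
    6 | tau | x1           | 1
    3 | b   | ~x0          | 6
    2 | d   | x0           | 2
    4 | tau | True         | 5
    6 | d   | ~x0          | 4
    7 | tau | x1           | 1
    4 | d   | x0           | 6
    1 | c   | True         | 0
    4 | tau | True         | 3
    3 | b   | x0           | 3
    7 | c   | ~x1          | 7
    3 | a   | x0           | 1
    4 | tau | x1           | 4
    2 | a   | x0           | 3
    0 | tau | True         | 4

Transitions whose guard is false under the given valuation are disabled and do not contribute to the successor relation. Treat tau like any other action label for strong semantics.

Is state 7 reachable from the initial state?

Answer: REACHABLE

Working:
Guard filter leaves 14 enabled edge(s).
Layer 0: {0}
Layer 1: {4}  cumulative {0,4}
Layer 2: {3,5}  cumulative {0,3,4,5}
Layer 3: {6,7}  cumulative {0,3,4,5,6,7}
Layer 4: {1}  cumulative {0,1,3,4,5,6,7}
R = {0,1,3,4,5,6,7}
witness 7: tau·tau·b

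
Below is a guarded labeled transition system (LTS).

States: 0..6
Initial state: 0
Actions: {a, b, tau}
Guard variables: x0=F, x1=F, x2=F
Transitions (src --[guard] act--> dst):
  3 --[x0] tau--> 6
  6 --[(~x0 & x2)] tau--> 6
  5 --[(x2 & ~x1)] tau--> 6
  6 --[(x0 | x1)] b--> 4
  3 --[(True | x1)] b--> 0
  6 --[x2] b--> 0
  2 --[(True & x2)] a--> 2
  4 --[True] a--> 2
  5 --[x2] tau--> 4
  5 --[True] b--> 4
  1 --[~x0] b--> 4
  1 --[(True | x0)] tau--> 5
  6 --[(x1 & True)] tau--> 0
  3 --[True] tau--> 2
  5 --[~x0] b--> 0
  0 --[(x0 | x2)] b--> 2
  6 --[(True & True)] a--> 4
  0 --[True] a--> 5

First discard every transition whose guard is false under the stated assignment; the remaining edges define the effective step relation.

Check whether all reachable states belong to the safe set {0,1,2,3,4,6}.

Answer: INVARIANT VIOLATED at state 5

Analysis:
Inv-set: {0,1,2,3,4,6}
Reach set: {0,2,4,5}
  0: safe
  2: safe
  4: safe
  5: outside
counterexample path to 5: a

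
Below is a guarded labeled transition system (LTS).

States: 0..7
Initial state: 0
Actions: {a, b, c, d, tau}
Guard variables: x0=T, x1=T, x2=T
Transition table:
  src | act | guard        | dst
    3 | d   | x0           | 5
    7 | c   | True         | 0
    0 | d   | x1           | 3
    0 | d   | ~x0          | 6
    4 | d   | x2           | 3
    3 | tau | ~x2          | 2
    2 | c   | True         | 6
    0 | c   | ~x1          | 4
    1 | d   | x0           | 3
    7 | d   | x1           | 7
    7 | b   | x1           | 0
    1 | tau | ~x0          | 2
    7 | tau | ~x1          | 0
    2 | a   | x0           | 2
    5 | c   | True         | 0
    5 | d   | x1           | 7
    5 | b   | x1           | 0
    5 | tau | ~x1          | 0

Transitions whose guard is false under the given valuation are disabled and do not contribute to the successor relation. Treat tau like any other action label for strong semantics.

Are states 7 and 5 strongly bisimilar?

Answer: BISIMILAR

Trace:
Bisimulation quotient by refinement:
  P[0] = {{0,1,2,3,4,5,6,7}}
  P[1] = {{0,1,3,4},{2},{5,7},{6}}
  P[2] = {{0,1,4},{2},{3},{5,7},{6}}
Fixed point at round 3; 5 class(es).
[7]={5,7}  [5]={5,7}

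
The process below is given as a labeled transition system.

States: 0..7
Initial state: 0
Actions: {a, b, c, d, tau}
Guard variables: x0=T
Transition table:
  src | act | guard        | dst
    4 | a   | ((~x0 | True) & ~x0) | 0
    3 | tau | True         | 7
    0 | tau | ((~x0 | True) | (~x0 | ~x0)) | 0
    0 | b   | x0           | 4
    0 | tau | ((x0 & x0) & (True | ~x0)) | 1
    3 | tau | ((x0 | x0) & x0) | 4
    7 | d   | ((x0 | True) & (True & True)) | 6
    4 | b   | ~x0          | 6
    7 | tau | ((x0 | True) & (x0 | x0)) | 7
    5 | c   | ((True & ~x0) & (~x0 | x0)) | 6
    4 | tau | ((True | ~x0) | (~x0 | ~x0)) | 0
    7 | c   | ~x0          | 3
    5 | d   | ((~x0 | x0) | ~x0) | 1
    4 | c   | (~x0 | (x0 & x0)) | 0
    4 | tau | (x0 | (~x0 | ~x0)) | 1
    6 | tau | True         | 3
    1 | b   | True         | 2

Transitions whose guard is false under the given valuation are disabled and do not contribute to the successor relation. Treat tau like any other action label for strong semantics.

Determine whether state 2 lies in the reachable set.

Answer: REACHABLE

Trace:
13 transition(s) survive guard evaluation.
depth 0: {0}
depth 1: {1,4}  cumulative {0,1,4}
depth 2: {2}  cumulative {0,1,2,4}
Reachable = {0,1,2,4}
witness 2: tau·b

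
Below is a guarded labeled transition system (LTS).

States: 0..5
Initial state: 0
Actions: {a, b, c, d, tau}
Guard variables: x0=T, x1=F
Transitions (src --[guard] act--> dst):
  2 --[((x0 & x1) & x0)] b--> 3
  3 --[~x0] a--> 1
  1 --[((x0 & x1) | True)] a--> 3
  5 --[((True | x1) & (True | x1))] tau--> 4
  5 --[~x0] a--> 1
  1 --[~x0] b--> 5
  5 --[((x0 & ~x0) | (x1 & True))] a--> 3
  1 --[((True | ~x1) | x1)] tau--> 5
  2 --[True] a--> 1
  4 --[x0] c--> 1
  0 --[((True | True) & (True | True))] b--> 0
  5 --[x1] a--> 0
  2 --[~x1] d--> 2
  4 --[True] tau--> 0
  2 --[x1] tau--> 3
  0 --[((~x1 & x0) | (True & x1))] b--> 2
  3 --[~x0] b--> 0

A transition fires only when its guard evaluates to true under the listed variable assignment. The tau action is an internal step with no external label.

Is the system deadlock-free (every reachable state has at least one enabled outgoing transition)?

Answer: DEADLOCK at state 3

Analysis:
R = {0,1,2,3,4,5}
  0: b→0  b→2  [2 out]
  1: a→3  tau→5  [2 out]
  2: a→1  d→2  [2 out]
  3: ∅  [deadlock]
  4: c→1  tau→0  [2 out]
  5: tau→4  [1 out]
trace reaching 3: b·a·a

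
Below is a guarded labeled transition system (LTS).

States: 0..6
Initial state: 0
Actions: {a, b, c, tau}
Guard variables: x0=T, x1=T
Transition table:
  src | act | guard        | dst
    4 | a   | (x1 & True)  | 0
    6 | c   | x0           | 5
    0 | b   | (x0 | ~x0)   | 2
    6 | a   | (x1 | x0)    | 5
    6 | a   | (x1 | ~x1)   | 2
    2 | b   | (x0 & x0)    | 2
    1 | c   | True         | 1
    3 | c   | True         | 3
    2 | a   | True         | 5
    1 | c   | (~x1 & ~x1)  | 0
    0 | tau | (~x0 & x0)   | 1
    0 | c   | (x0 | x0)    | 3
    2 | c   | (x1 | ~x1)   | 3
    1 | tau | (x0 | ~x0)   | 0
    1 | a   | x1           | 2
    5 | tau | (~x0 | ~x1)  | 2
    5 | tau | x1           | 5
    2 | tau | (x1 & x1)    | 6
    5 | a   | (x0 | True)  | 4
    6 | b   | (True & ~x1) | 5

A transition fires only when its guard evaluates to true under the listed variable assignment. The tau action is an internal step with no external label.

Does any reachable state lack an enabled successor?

Reachable = {0,2,3,4,5,6}
  0: b→2  c→3  [deg 2]
  2: a→5  b→2  c→3  tau→6  [deg 4]
  3: c→3  [deg 1]
  4: a→0  [deg 1]
  5: a→4  tau→5  [deg 2]
  6: a→2  a→5  c→5  [deg 3]

Answer: DEADLOCK-FREE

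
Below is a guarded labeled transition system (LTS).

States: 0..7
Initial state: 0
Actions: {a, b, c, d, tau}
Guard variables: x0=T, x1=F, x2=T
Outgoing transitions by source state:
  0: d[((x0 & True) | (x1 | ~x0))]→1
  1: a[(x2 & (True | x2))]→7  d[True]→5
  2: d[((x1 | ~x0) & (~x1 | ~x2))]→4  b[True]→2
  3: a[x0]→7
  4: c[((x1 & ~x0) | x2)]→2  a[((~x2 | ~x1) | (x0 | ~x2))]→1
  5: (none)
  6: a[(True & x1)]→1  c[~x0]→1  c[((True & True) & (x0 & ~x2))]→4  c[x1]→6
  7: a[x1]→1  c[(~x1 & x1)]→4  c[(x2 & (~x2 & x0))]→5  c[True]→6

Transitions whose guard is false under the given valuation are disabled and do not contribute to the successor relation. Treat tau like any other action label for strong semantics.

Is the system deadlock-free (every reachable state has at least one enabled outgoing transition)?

Reach set: {0,1,5,6,7}
  0: d→1  [deg 1]
  1: a→7  d→5  [deg 2]
  5: ∅  [STUCK]
  6: ∅  [STUCK]
  7: c→6  [deg 1]
trace reaching 5: d·d

Answer: DEADLOCK at state 5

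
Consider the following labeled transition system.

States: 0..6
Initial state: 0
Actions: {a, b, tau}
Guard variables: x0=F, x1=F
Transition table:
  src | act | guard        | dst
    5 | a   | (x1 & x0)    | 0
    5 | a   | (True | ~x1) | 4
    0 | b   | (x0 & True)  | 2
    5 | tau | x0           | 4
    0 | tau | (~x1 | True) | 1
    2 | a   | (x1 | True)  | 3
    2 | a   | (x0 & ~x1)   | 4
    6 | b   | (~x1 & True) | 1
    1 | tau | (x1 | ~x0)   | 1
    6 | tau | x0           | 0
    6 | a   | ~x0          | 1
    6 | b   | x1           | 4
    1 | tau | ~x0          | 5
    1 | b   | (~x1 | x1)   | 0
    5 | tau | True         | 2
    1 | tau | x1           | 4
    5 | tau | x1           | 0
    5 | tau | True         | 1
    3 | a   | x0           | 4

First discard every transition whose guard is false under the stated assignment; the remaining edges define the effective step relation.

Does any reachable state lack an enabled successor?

Answer: DEADLOCK at state 3

Analysis:
Reach set: {0,1,2,3,4,5}
  0: tau→1  [deg 1]
  1: b→0  tau→1  tau→5  [deg 3]
  2: a→3  [deg 1]
  3: ∅  [deadlock]
  4: ∅  [deadlock]
  5: a→4  tau→1  tau→2  [deg 3]
Path to 3: tau·tau·tau·a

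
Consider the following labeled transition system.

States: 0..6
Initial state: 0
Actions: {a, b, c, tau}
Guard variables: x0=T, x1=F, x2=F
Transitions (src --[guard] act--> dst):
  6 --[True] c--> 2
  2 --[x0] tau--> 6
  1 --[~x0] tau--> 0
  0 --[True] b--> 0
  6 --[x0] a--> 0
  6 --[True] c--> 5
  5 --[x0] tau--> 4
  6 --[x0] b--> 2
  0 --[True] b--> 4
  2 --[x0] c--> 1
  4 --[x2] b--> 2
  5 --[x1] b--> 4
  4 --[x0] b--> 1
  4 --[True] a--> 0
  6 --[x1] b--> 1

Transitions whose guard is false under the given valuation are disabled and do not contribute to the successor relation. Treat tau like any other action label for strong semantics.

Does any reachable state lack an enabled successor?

Reachable = {0,1,4}
  0: b→0  b→4  [2 exit(s)]
  1: ∅  [STUCK]
  4: a→0  b→1  [2 exit(s)]
Path to 1: b·b

Answer: DEADLOCK at state 1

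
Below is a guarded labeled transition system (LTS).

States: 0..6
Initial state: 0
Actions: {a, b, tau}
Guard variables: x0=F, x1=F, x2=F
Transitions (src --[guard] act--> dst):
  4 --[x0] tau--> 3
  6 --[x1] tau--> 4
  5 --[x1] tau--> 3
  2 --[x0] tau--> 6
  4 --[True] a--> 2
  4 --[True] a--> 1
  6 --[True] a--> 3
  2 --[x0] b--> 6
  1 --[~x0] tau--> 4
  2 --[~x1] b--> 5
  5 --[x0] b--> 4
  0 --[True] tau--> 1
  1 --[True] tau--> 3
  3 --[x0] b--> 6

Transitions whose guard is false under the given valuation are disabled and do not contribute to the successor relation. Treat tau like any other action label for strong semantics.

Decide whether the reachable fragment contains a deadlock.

R = {0,1,2,3,4,5}
  0: tau→1  [1 exit(s)]
  1: tau→3  tau→4  [2 exit(s)]
  2: b→5  [1 exit(s)]
  3: ∅  [no exit]
  4: a→1  a→2  [2 exit(s)]
  5: ∅  [no exit]
Path to 3: tau·tau

Answer: DEADLOCK at state 3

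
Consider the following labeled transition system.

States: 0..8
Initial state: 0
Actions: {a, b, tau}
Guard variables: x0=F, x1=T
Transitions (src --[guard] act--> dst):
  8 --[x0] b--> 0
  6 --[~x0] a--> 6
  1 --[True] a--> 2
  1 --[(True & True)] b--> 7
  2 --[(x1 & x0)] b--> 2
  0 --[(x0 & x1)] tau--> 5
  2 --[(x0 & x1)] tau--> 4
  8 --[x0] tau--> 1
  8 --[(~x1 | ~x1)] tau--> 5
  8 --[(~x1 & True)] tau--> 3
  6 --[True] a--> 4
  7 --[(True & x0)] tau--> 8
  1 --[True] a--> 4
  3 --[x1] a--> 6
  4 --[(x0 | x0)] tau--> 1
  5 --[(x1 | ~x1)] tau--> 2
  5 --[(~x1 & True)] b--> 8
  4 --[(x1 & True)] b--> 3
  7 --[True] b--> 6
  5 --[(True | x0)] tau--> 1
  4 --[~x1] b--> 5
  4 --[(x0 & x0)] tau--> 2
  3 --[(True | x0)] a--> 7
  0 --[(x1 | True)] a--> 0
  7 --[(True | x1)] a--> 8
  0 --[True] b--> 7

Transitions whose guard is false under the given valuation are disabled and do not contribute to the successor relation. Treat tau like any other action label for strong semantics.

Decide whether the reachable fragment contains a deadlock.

Answer: DEADLOCK at state 8

Trace:
Reachable = {0,3,4,6,7,8}
  0: a→0  b→7  [deg 2]
  3: a→6  a→7  [deg 2]
  4: b→3  [deg 1]
  6: a→4  a→6  [deg 2]
  7: a→8  b→6  [deg 2]
  8: ∅  [STUCK]
trace reaching 8: b·a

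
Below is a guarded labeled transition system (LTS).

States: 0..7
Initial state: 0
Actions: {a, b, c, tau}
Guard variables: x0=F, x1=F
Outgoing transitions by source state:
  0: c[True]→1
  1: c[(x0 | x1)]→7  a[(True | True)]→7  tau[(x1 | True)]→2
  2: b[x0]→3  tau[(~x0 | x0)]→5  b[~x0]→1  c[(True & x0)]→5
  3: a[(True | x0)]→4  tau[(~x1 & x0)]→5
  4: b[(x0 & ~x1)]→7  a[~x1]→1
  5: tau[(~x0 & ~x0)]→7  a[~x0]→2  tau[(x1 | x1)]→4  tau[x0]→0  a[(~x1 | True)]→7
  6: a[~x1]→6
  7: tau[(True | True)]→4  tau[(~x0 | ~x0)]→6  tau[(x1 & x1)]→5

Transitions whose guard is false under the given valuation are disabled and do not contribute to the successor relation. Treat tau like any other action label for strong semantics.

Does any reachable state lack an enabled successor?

R = {0,1,2,4,5,6,7}
  0: c→1  [1 out]
  1: a→7  tau→2  [2 out]
  2: b→1  tau→5  [2 out]
  4: a→1  [1 out]
  5: a→2  a→7  tau→7  [3 out]
  6: a→6  [1 out]
  7: tau→4  tau→6  [2 out]

Answer: DEADLOCK-FREE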